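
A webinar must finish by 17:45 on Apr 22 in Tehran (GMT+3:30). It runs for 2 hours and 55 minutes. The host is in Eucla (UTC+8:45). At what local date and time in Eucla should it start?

20:05 on April 22

Target end time in UTC: 17:45 − 3:30 = 14:15 on Apr 22.
Subtract 2 hours and 55 minutes → start 11:20 UTC on Apr 22.
Eucla is UTC+8:45: 11:20 + 8:45 = 20:05 on Apr 22.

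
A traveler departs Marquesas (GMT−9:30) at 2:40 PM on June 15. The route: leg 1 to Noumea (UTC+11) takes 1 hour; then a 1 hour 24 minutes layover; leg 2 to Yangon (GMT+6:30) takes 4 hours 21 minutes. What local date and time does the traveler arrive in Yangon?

Convert departure to UTC: 2:40 PM + 9:30 = 12:10 AM UTC on Jun 16.
Add 1 hour leg 1 → 1:10 AM UTC.
Add 1 hour and 24 minutes layover in Noumea → 2:34 AM UTC.
Add 4 hours and 21 minutes leg 2 → 6:55 AM UTC.
Yangon is UTC+6:30, so local arrival = 6:55 AM + 6:30 = 1:25 PM on Jun 16.

1:25 PM on June 16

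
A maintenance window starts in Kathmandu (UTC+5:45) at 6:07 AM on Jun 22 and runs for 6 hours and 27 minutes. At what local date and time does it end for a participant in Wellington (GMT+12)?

6:49 PM on Jun 22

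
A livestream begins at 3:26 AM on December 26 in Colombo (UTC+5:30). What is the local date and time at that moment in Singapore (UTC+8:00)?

5:56 AM on December 26

In UTC: 3:26 AM − 5:30 = 9:56 PM on Dec 25.
Singapore is UTC+8:00: 9:56 PM + 8:00 = 5:56 AM on Dec 26.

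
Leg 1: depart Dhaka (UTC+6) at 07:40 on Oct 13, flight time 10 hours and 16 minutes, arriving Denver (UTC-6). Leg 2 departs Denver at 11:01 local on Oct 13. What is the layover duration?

Convert departure to UTC: 07:40 − 6:00 = 01:40 UTC on Oct 13.
Add 10 hours and 16 minutes flight time → 11:56 UTC.
Denver is UTC−6:00, so local arrival = 11:56 − 6:00 = 05:56 on Oct 13.
Layover = 11:01 − 05:56 = 5 hours 5 minutes.

5 hours 5 minutes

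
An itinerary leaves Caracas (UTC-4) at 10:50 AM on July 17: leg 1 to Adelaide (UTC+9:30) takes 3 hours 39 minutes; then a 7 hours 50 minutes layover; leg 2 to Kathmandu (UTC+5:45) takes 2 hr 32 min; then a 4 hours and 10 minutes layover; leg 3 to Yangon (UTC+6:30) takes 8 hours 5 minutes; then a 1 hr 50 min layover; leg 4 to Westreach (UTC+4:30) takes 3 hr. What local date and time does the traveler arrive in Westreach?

2:26 AM on Jul 19

Convert departure to UTC: 10:50 AM + 4:00 = 2:50 PM UTC on Jul 17.
Add 3 hours and 39 minutes leg 1 → 6:29 PM UTC.
Add 7 hours 50 minutes layover in Adelaide → 2:19 AM UTC (Jul 18).
Add 2 hours and 32 minutes leg 2 → 4:51 AM UTC.
Add 4 hours 10 minutes layover in Kathmandu → 9:01 AM UTC.
Add 8 hours and 5 minutes leg 3 → 5:06 PM UTC.
Add 1 hour and 50 minutes layover in Yangon → 6:56 PM UTC.
Add 3 hours leg 4 → 9:56 PM UTC.
Westreach is UTC+4:30, so local arrival = 9:56 PM + 4:30 = 2:26 AM on Jul 19.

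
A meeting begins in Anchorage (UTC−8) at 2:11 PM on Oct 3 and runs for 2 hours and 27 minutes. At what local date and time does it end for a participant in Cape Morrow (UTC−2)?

10:38 PM on Oct 3

Cape Morrow is 6:00 ahead of Anchorage.
After 2 hours 27 minutes it is 4:38 PM in Anchorage.
Shift by the zone difference: 4:38 PM + 6:00 = 10:38 PM on Oct 3 in Cape Morrow.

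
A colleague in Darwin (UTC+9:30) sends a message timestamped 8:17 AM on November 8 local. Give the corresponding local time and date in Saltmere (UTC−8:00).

2:47 PM on November 7

Saltmere is 17:30 behind Darwin.
Shift by the zone difference: 8:17 AM − 17:30 = 2:47 PM on Nov 7 in Saltmere.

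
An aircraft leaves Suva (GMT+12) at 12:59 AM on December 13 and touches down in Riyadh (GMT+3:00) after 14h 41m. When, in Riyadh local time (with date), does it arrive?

6:40 AM on Dec 13

Riyadh is 9:00 behind Suva.
After 14 hours 41 minutes it is 3:40 PM in Suva.
Shift by the zone difference: 3:40 PM − 9:00 = 6:40 AM on Dec 13 in Riyadh.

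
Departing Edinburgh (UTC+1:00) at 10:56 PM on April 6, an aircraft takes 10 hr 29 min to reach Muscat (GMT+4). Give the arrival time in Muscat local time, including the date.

Convert departure to UTC: 10:56 PM − 1:00 = 9:56 PM UTC on Apr 6.
Add 10 hours and 29 minutes travel time → 8:25 AM UTC (Apr 7).
Muscat is UTC+4:00, so local arrival = 8:25 AM + 4:00 = 12:25 PM on Apr 7.

12:25 PM on April 7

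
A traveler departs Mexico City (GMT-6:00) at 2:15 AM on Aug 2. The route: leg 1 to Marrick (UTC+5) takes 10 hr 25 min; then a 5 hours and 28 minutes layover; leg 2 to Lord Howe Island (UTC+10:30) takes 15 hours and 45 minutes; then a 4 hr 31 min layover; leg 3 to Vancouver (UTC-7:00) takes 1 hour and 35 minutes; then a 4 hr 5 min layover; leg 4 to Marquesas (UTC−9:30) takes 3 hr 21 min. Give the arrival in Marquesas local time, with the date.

Convert departure to UTC: 2:15 AM + 6:00 = 8:15 AM UTC on Aug 2.
Add 10 hours 25 minutes leg 1 → 6:40 PM UTC.
Add 5 hours 28 minutes layover in Marrick → 12:08 AM UTC (Aug 3).
Add 15 hours 45 minutes leg 2 → 3:53 PM UTC.
Add 4 hours 31 minutes layover in Lord Howe Island → 8:24 PM UTC.
Add 1 hour and 35 minutes leg 3 → 9:59 PM UTC.
Add 4 hours 5 minutes layover in Vancouver → 2:04 AM UTC (Aug 4).
Add 3 hours and 21 minutes leg 4 → 5:25 AM UTC.
Marquesas is UTC−9:30, so local arrival = 5:25 AM − 9:30 = 7:55 PM on Aug 3.

7:55 PM on August 3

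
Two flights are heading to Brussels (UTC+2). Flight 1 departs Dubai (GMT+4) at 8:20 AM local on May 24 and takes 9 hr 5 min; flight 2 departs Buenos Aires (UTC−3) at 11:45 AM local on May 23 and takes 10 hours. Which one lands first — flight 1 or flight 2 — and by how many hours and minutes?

Flight 1 in UTC: 8:20 AM − 4:00 = 4:20 AM on May 24.
+9 hours 5 minutes → arrive 1:25 PM UTC on May 24.
Flight 2 in UTC: 11:45 AM + 3:00 = 2:45 PM on May 23.
+10 hours → arrive 12:45 AM UTC on May 24.
Flight 2 lands earlier by 12 hours 40 minutes.

the second, by 12 hours 40 minutes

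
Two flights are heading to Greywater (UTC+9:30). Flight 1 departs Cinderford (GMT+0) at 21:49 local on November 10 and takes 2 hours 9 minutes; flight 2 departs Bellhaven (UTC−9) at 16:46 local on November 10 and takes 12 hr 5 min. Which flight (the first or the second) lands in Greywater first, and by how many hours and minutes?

the first, by 13 hours 53 minutes

Flight 1 departs at 21:49 UTC (Nov 10).
+2 hours and 9 minutes → arrive 23:58 UTC on Nov 10.
Flight 2 in UTC: 16:46 + 9:00 = 01:46 on Nov 11.
+12 hours and 5 minutes → arrive 13:51 UTC on Nov 11.
Flight 1 lands earlier by 13 hours 53 minutes.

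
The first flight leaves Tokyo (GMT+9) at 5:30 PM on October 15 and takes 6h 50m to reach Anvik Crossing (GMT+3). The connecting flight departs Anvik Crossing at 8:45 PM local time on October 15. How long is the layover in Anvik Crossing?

Convert departure to UTC: 5:30 PM − 9:00 = 8:30 AM UTC on Oct 15.
Add 6 hours 50 minutes flight time → 3:20 PM UTC.
Anvik Crossing is UTC+3:00, so local arrival = 3:20 PM + 3:00 = 6:20 PM on Oct 15.
Layover = 8:45 PM − 6:20 PM = 2 hours 25 minutes.

2 hours 25 minutes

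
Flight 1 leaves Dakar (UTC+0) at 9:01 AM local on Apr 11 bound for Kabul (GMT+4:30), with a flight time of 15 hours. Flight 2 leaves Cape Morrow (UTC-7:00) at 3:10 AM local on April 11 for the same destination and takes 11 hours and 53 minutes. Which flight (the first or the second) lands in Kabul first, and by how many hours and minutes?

Flight 1 departs at 9:01 AM UTC (Apr 11).
+15 hours → arrive 12:01 AM UTC on Apr 12.
Flight 2 in UTC: 3:10 AM + 7:00 = 10:10 AM on Apr 11.
+11 hours and 53 minutes → arrive 10:03 PM UTC on Apr 11.
Flight 2 lands earlier by 1 hour 58 minutes.

the second, by 1 hour 58 minutes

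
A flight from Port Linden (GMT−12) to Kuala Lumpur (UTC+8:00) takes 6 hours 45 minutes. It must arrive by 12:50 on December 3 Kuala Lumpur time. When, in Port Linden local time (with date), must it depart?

Target arrival in UTC: 12:50 − 8:00 = 04:50 on Dec 3.
Subtract 6 hours and 45 minutes → departure 22:05 UTC on Dec 2.
Port Linden is UTC−12:00: 22:05 − 12:00 = 10:05 on Dec 2.

10:05 on December 2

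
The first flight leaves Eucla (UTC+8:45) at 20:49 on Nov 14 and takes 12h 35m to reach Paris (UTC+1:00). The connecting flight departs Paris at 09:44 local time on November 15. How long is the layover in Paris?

8 hours 5 minutes

Convert departure to UTC: 20:49 − 8:45 = 12:04 UTC on Nov 14.
Add 12 hours 35 minutes flight time → 00:39 UTC (Nov 15).
Paris is UTC+1:00, so local arrival = 00:39 + 1:00 = 01:39 on Nov 15.
Layover = 09:44 − 01:39 = 8 hours 5 minutes.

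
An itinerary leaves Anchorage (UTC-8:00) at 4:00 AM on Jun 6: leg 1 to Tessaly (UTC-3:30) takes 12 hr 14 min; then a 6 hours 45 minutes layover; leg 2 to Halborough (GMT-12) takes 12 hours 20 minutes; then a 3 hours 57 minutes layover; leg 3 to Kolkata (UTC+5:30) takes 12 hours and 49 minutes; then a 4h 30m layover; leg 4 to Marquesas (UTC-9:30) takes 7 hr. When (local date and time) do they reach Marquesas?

2:05 PM on Jun 8

Convert departure to UTC: 4:00 AM + 8:00 = 12:00 PM UTC on Jun 6.
Add 12 hours 14 minutes leg 1 → 12:14 AM UTC (Jun 7).
Add 6 hours 45 minutes layover in Tessaly → 6:59 AM UTC.
Add 12 hours and 20 minutes leg 2 → 7:19 PM UTC.
Add 3 hours and 57 minutes layover in Halborough → 11:16 PM UTC.
Add 12 hours and 49 minutes leg 3 → 12:05 PM UTC (Jun 8).
Add 4 hours and 30 minutes layover in Kolkata → 4:35 PM UTC.
Add 7 hours leg 4 → 11:35 PM UTC.
Marquesas is UTC−9:30, so local arrival = 11:35 PM − 9:30 = 2:05 PM on Jun 8.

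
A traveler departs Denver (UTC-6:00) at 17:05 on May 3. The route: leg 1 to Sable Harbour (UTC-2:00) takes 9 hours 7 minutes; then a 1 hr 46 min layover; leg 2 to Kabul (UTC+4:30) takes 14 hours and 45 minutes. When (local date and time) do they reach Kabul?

Convert departure to UTC: 17:05 + 6:00 = 23:05 UTC on May 3.
Add 9 hours 7 minutes leg 1 → 08:12 UTC (May 4).
Add 1 hour 46 minutes layover in Sable Harbour → 09:58 UTC.
Add 14 hours and 45 minutes leg 2 → 00:43 UTC (May 5).
Kabul is UTC+4:30, so local arrival = 00:43 + 4:30 = 05:13 on May 5.

05:13 on May 5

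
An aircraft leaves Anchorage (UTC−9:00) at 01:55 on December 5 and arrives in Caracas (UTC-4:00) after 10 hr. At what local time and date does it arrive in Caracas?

16:55 on Dec 5

Convert departure to UTC: 01:55 + 9:00 = 10:55 UTC on Dec 5.
Add 10 hours travel time → 20:55 UTC.
Caracas is UTC−4:00, so local arrival = 20:55 − 4:00 = 16:55 on Dec 5.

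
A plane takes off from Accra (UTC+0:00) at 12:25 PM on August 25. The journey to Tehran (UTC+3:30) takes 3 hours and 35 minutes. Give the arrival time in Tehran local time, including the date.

Accra is at UTC+0, so departure is already 12:25 PM UTC on Aug 25.
Add 3 hours 35 minutes travel time → 4:00 PM UTC.
Tehran is UTC+3:30, so local arrival = 4:00 PM + 3:30 = 7:30 PM on Aug 25.

7:30 PM on August 25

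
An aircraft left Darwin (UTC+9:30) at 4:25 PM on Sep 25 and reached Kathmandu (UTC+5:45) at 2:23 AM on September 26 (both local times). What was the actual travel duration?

Departure in UTC: 4:25 PM − 9:30 = 6:55 AM on Sep 25.
Arrival in UTC: 2:23 AM − 5:45 = 8:38 PM on Sep 25.
Elapsed = 8:38 PM − 6:55 AM = 13 hours 43 minutes.

13 hours 43 minutes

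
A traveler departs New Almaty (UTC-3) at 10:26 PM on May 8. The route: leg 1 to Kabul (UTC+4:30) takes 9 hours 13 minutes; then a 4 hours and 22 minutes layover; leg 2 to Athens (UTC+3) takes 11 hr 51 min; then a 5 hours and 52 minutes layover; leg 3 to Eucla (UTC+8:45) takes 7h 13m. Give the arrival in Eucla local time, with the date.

Convert departure to UTC: 10:26 PM + 3:00 = 1:26 AM UTC on May 9.
Add 9 hours and 13 minutes leg 1 → 10:39 AM UTC.
Add 4 hours and 22 minutes layover in Kabul → 3:01 PM UTC.
Add 11 hours 51 minutes leg 2 → 2:52 AM UTC (May 10).
Add 5 hours 52 minutes layover in Athens → 8:44 AM UTC.
Add 7 hours 13 minutes leg 3 → 3:57 PM UTC.
Eucla is UTC+8:45, so local arrival = 3:57 PM + 8:45 = 12:42 AM on May 11.

12:42 AM on May 11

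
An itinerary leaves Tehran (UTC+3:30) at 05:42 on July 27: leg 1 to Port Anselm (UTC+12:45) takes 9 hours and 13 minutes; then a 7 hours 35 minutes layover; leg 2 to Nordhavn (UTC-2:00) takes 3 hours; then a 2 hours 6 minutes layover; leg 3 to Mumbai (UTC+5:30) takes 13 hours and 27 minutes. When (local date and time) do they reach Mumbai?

Convert departure to UTC: 05:42 − 3:30 = 02:12 UTC on Jul 27.
Add 9 hours 13 minutes leg 1 → 11:25 UTC.
Add 7 hours 35 minutes layover in Port Anselm → 19:00 UTC.
Add 3 hours leg 2 → 22:00 UTC.
Add 2 hours 6 minutes layover in Nordhavn → 00:06 UTC (Jul 28).
Add 13 hours 27 minutes leg 3 → 13:33 UTC.
Mumbai is UTC+5:30, so local arrival = 13:33 + 5:30 = 19:03 on Jul 28.

19:03 on Jul 28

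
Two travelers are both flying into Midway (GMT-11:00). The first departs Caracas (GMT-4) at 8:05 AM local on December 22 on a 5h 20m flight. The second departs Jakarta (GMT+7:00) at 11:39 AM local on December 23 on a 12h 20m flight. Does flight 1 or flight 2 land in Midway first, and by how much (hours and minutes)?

the first, by 23 hours 34 minutes

Flight 1 in UTC: 8:05 AM + 4:00 = 12:05 PM on Dec 22.
+5 hours 20 minutes → arrive 5:25 PM UTC on Dec 22.
Flight 2 in UTC: 11:39 AM − 7:00 = 4:39 AM on Dec 23.
+12 hours 20 minutes → arrive 4:59 PM UTC on Dec 23.
Flight 1 lands earlier by 23 hours 34 minutes.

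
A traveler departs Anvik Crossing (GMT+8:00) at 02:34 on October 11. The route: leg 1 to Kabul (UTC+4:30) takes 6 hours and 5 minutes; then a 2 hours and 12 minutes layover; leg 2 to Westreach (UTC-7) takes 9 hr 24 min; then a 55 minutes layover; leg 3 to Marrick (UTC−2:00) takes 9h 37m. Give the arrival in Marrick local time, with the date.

Convert departure to UTC: 02:34 − 8:00 = 18:34 UTC on Oct 10.
Add 6 hours and 5 minutes leg 1 → 00:39 UTC (Oct 11).
Add 2 hours 12 minutes layover in Kabul → 02:51 UTC.
Add 9 hours and 24 minutes leg 2 → 12:15 UTC.
Add 55 minutes layover in Westreach → 13:10 UTC.
Add 9 hours 37 minutes leg 3 → 22:47 UTC.
Marrick is UTC−2:00, so local arrival = 22:47 − 2:00 = 20:47 on Oct 11.

20:47 on October 11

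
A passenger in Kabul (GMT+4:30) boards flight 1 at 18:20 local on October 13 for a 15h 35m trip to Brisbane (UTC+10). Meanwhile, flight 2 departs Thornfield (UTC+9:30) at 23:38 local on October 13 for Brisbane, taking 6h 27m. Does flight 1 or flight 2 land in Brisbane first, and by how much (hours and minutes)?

Flight 1 in UTC: 18:20 − 4:30 = 13:50 on Oct 13.
+15 hours 35 minutes → arrive 05:25 UTC on Oct 14.
Flight 2 in UTC: 23:38 − 9:30 = 14:08 on Oct 13.
+6 hours 27 minutes → arrive 20:35 UTC on Oct 13.
Flight 2 lands earlier by 8 hours 50 minutes.

the second, by 8 hours 50 minutes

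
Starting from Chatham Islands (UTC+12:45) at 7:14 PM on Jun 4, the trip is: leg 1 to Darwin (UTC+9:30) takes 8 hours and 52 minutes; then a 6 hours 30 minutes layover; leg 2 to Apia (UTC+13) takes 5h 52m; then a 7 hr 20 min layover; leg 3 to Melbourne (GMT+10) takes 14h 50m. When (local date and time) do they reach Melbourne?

11:53 AM on Jun 6

Convert departure to UTC: 7:14 PM − 12:45 = 6:29 AM UTC on Jun 4.
Add 8 hours 52 minutes leg 1 → 3:21 PM UTC.
Add 6 hours and 30 minutes layover in Darwin → 9:51 PM UTC.
Add 5 hours and 52 minutes leg 2 → 3:43 AM UTC (Jun 5).
Add 7 hours and 20 minutes layover in Apia → 11:03 AM UTC.
Add 14 hours and 50 minutes leg 3 → 1:53 AM UTC (Jun 6).
Melbourne is UTC+10:00, so local arrival = 1:53 AM + 10:00 = 11:53 AM on Jun 6.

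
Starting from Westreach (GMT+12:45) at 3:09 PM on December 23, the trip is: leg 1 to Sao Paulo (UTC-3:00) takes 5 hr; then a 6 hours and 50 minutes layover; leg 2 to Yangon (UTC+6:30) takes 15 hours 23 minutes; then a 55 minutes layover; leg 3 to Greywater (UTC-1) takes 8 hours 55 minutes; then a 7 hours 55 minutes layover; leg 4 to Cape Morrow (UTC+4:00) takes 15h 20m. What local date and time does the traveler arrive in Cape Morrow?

6:42 PM on December 25

Convert departure to UTC: 3:09 PM − 12:45 = 2:24 AM UTC on Dec 23.
Add 5 hours leg 1 → 7:24 AM UTC.
Add 6 hours 50 minutes layover in Sao Paulo → 2:14 PM UTC.
Add 15 hours 23 minutes leg 2 → 5:37 AM UTC (Dec 24).
Add 55 minutes layover in Yangon → 6:32 AM UTC.
Add 8 hours 55 minutes leg 3 → 3:27 PM UTC.
Add 7 hours 55 minutes layover in Greywater → 11:22 PM UTC.
Add 15 hours 20 minutes leg 4 → 2:42 PM UTC (Dec 25).
Cape Morrow is UTC+4:00, so local arrival = 2:42 PM + 4:00 = 6:42 PM on Dec 25.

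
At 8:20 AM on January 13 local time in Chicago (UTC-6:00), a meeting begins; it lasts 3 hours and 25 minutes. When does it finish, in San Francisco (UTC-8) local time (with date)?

Convert start to UTC: 8:20 AM + 6:00 = 2:20 PM UTC on Jan 13.
Add 3 hours 25 minutes duration → 5:45 PM UTC.
San Francisco is UTC−8:00, so local end time = 5:45 PM − 8:00 = 9:45 AM on Jan 13.

9:45 AM on Jan 13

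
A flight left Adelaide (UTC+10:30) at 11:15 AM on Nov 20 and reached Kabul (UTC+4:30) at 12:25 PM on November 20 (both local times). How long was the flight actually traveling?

7 hours 10 minutes

Departure in UTC: 11:15 AM − 10:30 = 12:45 AM on Nov 20.
Arrival in UTC: 12:25 PM − 4:30 = 7:55 AM on Nov 20.
Elapsed = 7:55 AM − 12:45 AM = 7 hours 10 minutes.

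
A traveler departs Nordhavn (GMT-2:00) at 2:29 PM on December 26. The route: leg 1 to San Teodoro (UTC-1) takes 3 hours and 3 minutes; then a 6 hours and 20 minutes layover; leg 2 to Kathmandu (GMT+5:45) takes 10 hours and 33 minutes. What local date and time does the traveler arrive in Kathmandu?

Convert departure to UTC: 2:29 PM + 2:00 = 4:29 PM UTC on Dec 26.
Add 3 hours 3 minutes leg 1 → 7:32 PM UTC.
Add 6 hours and 20 minutes layover in San Teodoro → 1:52 AM UTC (Dec 27).
Add 10 hours 33 minutes leg 2 → 12:25 PM UTC.
Kathmandu is UTC+5:45, so local arrival = 12:25 PM + 5:45 = 6:10 PM on Dec 27.

6:10 PM on Dec 27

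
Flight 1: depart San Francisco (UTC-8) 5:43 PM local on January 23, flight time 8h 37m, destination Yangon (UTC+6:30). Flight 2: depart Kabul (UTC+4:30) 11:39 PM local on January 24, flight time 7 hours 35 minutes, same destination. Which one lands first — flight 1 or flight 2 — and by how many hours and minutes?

Flight 1 in UTC: 5:43 PM + 8:00 = 1:43 AM on Jan 24.
+8 hours 37 minutes → arrive 10:20 AM UTC on Jan 24.
Flight 2 in UTC: 11:39 PM − 4:30 = 7:09 PM on Jan 24.
+7 hours and 35 minutes → arrive 2:44 AM UTC on Jan 25.
Flight 1 lands earlier by 16 hours 24 minutes.

the first, by 16 hours 24 minutes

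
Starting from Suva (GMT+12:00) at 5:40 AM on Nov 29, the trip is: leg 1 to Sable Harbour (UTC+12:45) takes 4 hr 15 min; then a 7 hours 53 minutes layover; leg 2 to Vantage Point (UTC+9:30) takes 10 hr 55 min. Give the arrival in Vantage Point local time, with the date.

Convert departure to UTC: 5:40 AM − 12:00 = 5:40 PM UTC on Nov 28.
Add 4 hours 15 minutes leg 1 → 9:55 PM UTC.
Add 7 hours and 53 minutes layover in Sable Harbour → 5:48 AM UTC (Nov 29).
Add 10 hours and 55 minutes leg 2 → 4:43 PM UTC.
Vantage Point is UTC+9:30, so local arrival = 4:43 PM + 9:30 = 2:13 AM on Nov 30.

2:13 AM on November 30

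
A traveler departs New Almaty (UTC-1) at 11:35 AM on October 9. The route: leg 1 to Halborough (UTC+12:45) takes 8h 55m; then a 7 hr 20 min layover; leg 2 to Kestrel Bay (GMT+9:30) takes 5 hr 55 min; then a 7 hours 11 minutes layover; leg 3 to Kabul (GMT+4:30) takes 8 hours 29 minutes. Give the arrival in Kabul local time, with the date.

Convert departure to UTC: 11:35 AM + 1:00 = 12:35 PM UTC on Oct 9.
Add 8 hours and 55 minutes leg 1 → 9:30 PM UTC.
Add 7 hours 20 minutes layover in Halborough → 4:50 AM UTC (Oct 10).
Add 5 hours 55 minutes leg 2 → 10:45 AM UTC.
Add 7 hours 11 minutes layover in Kestrel Bay → 5:56 PM UTC.
Add 8 hours and 29 minutes leg 3 → 2:25 AM UTC (Oct 11).
Kabul is UTC+4:30, so local arrival = 2:25 AM + 4:30 = 6:55 AM on Oct 11.

6:55 AM on October 11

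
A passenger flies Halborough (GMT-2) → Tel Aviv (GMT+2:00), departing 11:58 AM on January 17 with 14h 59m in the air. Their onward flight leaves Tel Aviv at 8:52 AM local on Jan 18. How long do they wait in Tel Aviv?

Convert departure to UTC: 11:58 AM + 2:00 = 1:58 PM UTC on Jan 17.
Add 14 hours 59 minutes flight time → 4:57 AM UTC (Jan 18).
Tel Aviv is UTC+2:00, so local arrival = 4:57 AM + 2:00 = 6:57 AM on Jan 18.
Layover = 8:52 AM − 6:57 AM = 1 hour 55 minutes.

1 hour 55 minutes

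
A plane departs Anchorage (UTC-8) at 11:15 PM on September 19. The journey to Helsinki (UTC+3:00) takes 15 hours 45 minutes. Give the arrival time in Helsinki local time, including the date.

2:00 AM on Sep 21

Helsinki is 11:00 ahead of Anchorage.
After 15 hours 45 minutes it is 3:00 PM (Sep 20) in Anchorage.
Shift by the zone difference: 3:00 PM + 11:00 = 2:00 AM on Sep 21 in Helsinki.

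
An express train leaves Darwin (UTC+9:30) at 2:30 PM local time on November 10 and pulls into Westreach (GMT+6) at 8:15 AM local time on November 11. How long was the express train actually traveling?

21 hours 15 minutes

Departure in UTC: 2:30 PM − 9:30 = 5:00 AM on Nov 10.
Arrival in UTC: 8:15 AM − 6:00 = 2:15 AM on Nov 11.
Elapsed = 2:15 AM − 5:00 AM (+1 day) = 21 hours 15 minutes.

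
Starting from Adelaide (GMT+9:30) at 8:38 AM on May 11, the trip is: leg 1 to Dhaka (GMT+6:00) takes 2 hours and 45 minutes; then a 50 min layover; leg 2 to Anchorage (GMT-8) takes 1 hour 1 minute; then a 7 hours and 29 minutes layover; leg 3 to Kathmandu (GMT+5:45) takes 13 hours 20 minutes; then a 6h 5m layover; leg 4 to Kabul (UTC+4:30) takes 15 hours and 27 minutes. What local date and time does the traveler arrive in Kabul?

Convert departure to UTC: 8:38 AM − 9:30 = 11:08 PM UTC on May 10.
Add 2 hours and 45 minutes leg 1 → 1:53 AM UTC (May 11).
Add 50 minutes layover in Dhaka → 2:43 AM UTC.
Add 1 hour 1 minute leg 2 → 3:44 AM UTC.
Add 7 hours 29 minutes layover in Anchorage → 11:13 AM UTC.
Add 13 hours and 20 minutes leg 3 → 12:33 AM UTC (May 12).
Add 6 hours and 5 minutes layover in Kathmandu → 6:38 AM UTC.
Add 15 hours and 27 minutes leg 4 → 10:05 PM UTC.
Kabul is UTC+4:30, so local arrival = 10:05 PM + 4:30 = 2:35 AM on May 13.

2:35 AM on May 13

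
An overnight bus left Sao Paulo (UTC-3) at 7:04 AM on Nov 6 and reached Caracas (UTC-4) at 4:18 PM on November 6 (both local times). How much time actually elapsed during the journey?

10 hours 14 minutes

Departure in UTC: 7:04 AM + 3:00 = 10:04 AM on Nov 6.
Arrival in UTC: 4:18 PM + 4:00 = 8:18 PM on Nov 6.
Elapsed = 8:18 PM − 10:04 AM = 10 hours 14 minutes.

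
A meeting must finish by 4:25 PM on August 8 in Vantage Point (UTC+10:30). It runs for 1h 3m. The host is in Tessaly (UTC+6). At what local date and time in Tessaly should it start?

10:52 AM on August 8

Target end time in UTC: 4:25 PM − 10:30 = 5:55 AM on Aug 8.
Subtract 1 hour and 3 minutes → start 4:52 AM UTC on Aug 8.
Tessaly is UTC+6:00: 4:52 AM + 6:00 = 10:52 AM on Aug 8.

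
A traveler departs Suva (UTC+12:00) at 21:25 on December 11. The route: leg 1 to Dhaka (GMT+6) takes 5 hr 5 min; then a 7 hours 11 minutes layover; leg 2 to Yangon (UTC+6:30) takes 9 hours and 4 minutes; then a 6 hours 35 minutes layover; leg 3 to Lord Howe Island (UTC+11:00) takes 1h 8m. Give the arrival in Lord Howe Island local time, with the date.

01:28 on December 13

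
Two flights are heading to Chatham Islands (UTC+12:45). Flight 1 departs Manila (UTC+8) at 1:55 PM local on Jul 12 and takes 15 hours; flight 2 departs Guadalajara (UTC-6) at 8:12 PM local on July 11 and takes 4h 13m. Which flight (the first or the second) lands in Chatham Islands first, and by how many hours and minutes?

the second, by 14 hours 30 minutes

Flight 1 in UTC: 1:55 PM − 8:00 = 5:55 AM on Jul 12.
+15 hours → arrive 8:55 PM UTC on Jul 12.
Flight 2 in UTC: 8:12 PM + 6:00 = 2:12 AM on Jul 12.
+4 hours and 13 minutes → arrive 6:25 AM UTC on Jul 12.
Flight 2 lands earlier by 14 hours 30 minutes.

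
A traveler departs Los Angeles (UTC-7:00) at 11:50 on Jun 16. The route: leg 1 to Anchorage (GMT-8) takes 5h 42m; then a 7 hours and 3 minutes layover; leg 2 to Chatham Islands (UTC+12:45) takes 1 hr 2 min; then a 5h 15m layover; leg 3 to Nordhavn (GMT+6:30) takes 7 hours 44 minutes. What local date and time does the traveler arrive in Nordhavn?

Convert departure to UTC: 11:50 + 7:00 = 18:50 UTC on Jun 16.
Add 5 hours 42 minutes leg 1 → 00:32 UTC (Jun 17).
Add 7 hours 3 minutes layover in Anchorage → 07:35 UTC.
Add 1 hour 2 minutes leg 2 → 08:37 UTC.
Add 5 hours 15 minutes layover in Chatham Islands → 13:52 UTC.
Add 7 hours 44 minutes leg 3 → 21:36 UTC.
Nordhavn is UTC+6:30, so local arrival = 21:36 + 6:30 = 04:06 on Jun 18.

04:06 on Jun 18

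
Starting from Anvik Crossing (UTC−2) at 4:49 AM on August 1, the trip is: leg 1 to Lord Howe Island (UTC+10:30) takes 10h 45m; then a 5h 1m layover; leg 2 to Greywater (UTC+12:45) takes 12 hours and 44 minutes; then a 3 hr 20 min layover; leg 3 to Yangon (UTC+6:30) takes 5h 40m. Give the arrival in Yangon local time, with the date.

Convert departure to UTC: 4:49 AM + 2:00 = 6:49 AM UTC on Aug 1.
Add 10 hours and 45 minutes leg 1 → 5:34 PM UTC.
Add 5 hours and 1 minute layover in Lord Howe Island → 10:35 PM UTC.
Add 12 hours and 44 minutes leg 2 → 11:19 AM UTC (Aug 2).
Add 3 hours 20 minutes layover in Greywater → 2:39 PM UTC.
Add 5 hours 40 minutes leg 3 → 8:19 PM UTC.
Yangon is UTC+6:30, so local arrival = 8:19 PM + 6:30 = 2:49 AM on Aug 3.

2:49 AM on Aug 3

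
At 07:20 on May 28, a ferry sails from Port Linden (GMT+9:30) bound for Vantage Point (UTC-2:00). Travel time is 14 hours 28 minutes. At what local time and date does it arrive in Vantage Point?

Convert departure to UTC: 07:20 − 9:30 = 21:50 UTC on May 27.
Add 14 hours 28 minutes travel time → 12:18 UTC (May 28).
Vantage Point is UTC−2:00, so local arrival = 12:18 − 2:00 = 10:18 on May 28.

10:18 on May 28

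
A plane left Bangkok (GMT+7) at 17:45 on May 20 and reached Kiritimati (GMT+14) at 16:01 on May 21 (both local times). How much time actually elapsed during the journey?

15 hours 16 minutes

Kiritimati is 7:00 ahead of Bangkok.
Clock-face elapsed time (ignoring zones) is 22 hours 16 minutes.
Actual elapsed = 22 hours 16 minutes − 7:00 = 15 hours 16 minutes.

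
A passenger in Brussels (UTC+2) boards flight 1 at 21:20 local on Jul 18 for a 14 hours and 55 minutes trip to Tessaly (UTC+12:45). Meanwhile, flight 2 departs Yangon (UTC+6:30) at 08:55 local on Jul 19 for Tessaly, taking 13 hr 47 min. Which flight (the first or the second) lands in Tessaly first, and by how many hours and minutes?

Flight 1 in UTC: 21:20 − 2:00 = 19:20 on Jul 18.
+14 hours 55 minutes → arrive 10:15 UTC on Jul 19.
Flight 2 in UTC: 08:55 − 6:30 = 02:25 on Jul 19.
+13 hours 47 minutes → arrive 16:12 UTC on Jul 19.
Flight 1 lands earlier by 5 hours 57 minutes.

the first, by 5 hours 57 minutes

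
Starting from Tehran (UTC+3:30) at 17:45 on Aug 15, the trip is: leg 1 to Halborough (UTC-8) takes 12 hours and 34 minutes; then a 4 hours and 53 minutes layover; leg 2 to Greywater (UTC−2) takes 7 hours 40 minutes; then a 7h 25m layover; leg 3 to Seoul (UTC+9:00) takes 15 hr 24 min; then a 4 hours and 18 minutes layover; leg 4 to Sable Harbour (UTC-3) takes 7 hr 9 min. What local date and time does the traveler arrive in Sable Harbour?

22:38 on August 17

Convert departure to UTC: 17:45 − 3:30 = 14:15 UTC on Aug 15.
Add 12 hours 34 minutes leg 1 → 02:49 UTC (Aug 16).
Add 4 hours 53 minutes layover in Halborough → 07:42 UTC.
Add 7 hours 40 minutes leg 2 → 15:22 UTC.
Add 7 hours and 25 minutes layover in Greywater → 22:47 UTC.
Add 15 hours and 24 minutes leg 3 → 14:11 UTC (Aug 17).
Add 4 hours 18 minutes layover in Seoul → 18:29 UTC.
Add 7 hours and 9 minutes leg 4 → 01:38 UTC (Aug 18).
Sable Harbour is UTC−3:00, so local arrival = 01:38 − 3:00 = 22:38 on Aug 17.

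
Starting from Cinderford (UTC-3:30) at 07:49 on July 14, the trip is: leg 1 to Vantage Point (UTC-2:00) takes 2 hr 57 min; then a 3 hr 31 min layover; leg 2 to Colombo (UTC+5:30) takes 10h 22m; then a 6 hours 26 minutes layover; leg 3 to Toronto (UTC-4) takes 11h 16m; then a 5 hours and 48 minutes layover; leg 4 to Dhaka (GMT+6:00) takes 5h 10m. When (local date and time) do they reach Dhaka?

Convert departure to UTC: 07:49 + 3:30 = 11:19 UTC on Jul 14.
Add 2 hours and 57 minutes leg 1 → 14:16 UTC.
Add 3 hours 31 minutes layover in Vantage Point → 17:47 UTC.
Add 10 hours 22 minutes leg 2 → 04:09 UTC (Jul 15).
Add 6 hours 26 minutes layover in Colombo → 10:35 UTC.
Add 11 hours and 16 minutes leg 3 → 21:51 UTC.
Add 5 hours 48 minutes layover in Toronto → 03:39 UTC (Jul 16).
Add 5 hours and 10 minutes leg 4 → 08:49 UTC.
Dhaka is UTC+6:00, so local arrival = 08:49 + 6:00 = 14:49 on Jul 16.

14:49 on Jul 16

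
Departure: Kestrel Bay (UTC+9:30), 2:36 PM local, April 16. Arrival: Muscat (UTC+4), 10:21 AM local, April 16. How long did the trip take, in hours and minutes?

Departure in UTC: 2:36 PM − 9:30 = 5:06 AM on Apr 16.
Arrival in UTC: 10:21 AM − 4:00 = 6:21 AM on Apr 16.
Elapsed = 6:21 AM − 5:06 AM = 1 hour 15 minutes.

1 hour 15 minutes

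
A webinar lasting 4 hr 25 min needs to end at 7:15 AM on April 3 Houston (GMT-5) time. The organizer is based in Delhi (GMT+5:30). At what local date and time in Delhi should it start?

Target end time in UTC: 7:15 AM + 5:00 = 12:15 PM on Apr 3.
Subtract 4 hours and 25 minutes → start 7:50 AM UTC on Apr 3.
Delhi is UTC+5:30: 7:50 AM + 5:30 = 1:20 PM on Apr 3.

1:20 PM on Apr 3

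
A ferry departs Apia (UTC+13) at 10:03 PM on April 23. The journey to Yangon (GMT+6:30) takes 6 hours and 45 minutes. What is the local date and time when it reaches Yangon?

10:18 PM on April 23

Convert departure to UTC: 10:03 PM − 13:00 = 9:03 AM UTC on Apr 23.
Add 6 hours and 45 minutes travel time → 3:48 PM UTC.
Yangon is UTC+6:30, so local arrival = 3:48 PM + 6:30 = 10:18 PM on Apr 23.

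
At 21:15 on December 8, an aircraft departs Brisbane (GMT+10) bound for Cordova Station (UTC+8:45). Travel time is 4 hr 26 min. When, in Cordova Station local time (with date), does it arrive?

Cordova Station is 1:15 behind Brisbane.
After 4 hours and 26 minutes it is 01:41 (Dec 9) in Brisbane.
Shift by the zone difference: 01:41 − 1:15 = 00:26 on Dec 9 in Cordova Station.

00:26 on Dec 9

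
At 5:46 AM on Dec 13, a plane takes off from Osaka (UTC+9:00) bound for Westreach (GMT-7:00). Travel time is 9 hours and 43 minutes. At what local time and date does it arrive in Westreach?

11:29 PM on December 12

Westreach is 16:00 behind Osaka.
After 9 hours and 43 minutes it is 3:29 PM in Osaka.
Shift by the zone difference: 3:29 PM − 16:00 = 11:29 PM on Dec 12 in Westreach.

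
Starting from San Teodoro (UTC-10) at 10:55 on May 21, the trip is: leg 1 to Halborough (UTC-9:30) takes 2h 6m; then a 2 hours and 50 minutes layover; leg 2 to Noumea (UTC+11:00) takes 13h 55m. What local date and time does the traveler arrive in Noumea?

Convert departure to UTC: 10:55 + 10:00 = 20:55 UTC on May 21.
Add 2 hours 6 minutes leg 1 → 23:01 UTC.
Add 2 hours and 50 minutes layover in Halborough → 01:51 UTC (May 22).
Add 13 hours 55 minutes leg 2 → 15:46 UTC.
Noumea is UTC+11:00, so local arrival = 15:46 + 11:00 = 02:46 on May 23.

02:46 on May 23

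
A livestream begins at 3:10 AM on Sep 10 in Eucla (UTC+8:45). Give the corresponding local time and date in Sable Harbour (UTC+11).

5:25 AM on September 10

In UTC: 3:10 AM − 8:45 = 6:25 PM on Sep 9.
Sable Harbour is UTC+11:00: 6:25 PM + 11:00 = 5:25 AM on Sep 10.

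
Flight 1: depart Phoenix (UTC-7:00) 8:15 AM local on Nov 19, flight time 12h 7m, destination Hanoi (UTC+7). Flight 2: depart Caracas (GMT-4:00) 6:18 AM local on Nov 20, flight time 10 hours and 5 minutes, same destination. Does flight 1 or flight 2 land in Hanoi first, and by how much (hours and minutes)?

the first, by 17 hours 1 minute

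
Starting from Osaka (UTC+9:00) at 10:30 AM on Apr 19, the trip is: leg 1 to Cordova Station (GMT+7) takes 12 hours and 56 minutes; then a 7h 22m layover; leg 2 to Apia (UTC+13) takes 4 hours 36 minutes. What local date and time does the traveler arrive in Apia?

3:24 PM on Apr 20

Convert departure to UTC: 10:30 AM − 9:00 = 1:30 AM UTC on Apr 19.
Add 12 hours 56 minutes leg 1 → 2:26 PM UTC.
Add 7 hours and 22 minutes layover in Cordova Station → 9:48 PM UTC.
Add 4 hours 36 minutes leg 2 → 2:24 AM UTC (Apr 20).
Apia is UTC+13:00, so local arrival = 2:24 AM + 13:00 = 3:24 PM on Apr 20.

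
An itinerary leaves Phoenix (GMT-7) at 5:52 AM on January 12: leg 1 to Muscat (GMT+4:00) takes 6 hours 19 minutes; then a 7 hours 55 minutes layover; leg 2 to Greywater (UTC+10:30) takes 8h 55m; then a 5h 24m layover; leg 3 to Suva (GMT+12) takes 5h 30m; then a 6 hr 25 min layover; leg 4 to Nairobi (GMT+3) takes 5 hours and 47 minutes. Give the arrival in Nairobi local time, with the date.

Convert departure to UTC: 5:52 AM + 7:00 = 12:52 PM UTC on Jan 12.
Add 6 hours and 19 minutes leg 1 → 7:11 PM UTC.
Add 7 hours 55 minutes layover in Muscat → 3:06 AM UTC (Jan 13).
Add 8 hours 55 minutes leg 2 → 12:01 PM UTC.
Add 5 hours 24 minutes layover in Greywater → 5:25 PM UTC.
Add 5 hours and 30 minutes leg 3 → 10:55 PM UTC.
Add 6 hours 25 minutes layover in Suva → 5:20 AM UTC (Jan 14).
Add 5 hours and 47 minutes leg 4 → 11:07 AM UTC.
Nairobi is UTC+3:00, so local arrival = 11:07 AM + 3:00 = 2:07 PM on Jan 14.

2:07 PM on January 14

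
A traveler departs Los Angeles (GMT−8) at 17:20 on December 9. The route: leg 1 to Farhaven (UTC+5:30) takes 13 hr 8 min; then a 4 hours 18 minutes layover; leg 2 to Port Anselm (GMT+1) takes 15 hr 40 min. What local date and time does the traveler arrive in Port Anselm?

11:26 on December 11

Convert departure to UTC: 17:20 + 8:00 = 01:20 UTC on Dec 10.
Add 13 hours 8 minutes leg 1 → 14:28 UTC.
Add 4 hours and 18 minutes layover in Farhaven → 18:46 UTC.
Add 15 hours and 40 minutes leg 2 → 10:26 UTC (Dec 11).
Port Anselm is UTC+1:00, so local arrival = 10:26 + 1:00 = 11:26 on Dec 11.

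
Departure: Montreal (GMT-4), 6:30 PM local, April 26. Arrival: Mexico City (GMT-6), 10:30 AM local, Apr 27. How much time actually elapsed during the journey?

18 hours

Departure in UTC: 6:30 PM + 4:00 = 10:30 PM on Apr 26.
Arrival in UTC: 10:30 AM + 6:00 = 4:30 PM on Apr 27.
Elapsed = 4:30 PM − 10:30 PM (+1 day) = 18 hours.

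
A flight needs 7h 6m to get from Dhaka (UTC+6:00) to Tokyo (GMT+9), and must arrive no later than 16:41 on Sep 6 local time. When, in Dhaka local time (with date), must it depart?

06:35 on September 6

Target arrival in UTC: 16:41 − 9:00 = 07:41 on Sep 6.
Subtract 7 hours and 6 minutes → departure 00:35 UTC on Sep 6.
Dhaka is UTC+6:00: 00:35 + 6:00 = 06:35 on Sep 6.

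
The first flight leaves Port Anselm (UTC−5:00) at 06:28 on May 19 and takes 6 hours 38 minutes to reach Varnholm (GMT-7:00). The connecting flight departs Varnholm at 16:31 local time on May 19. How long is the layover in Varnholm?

5 hours 25 minutes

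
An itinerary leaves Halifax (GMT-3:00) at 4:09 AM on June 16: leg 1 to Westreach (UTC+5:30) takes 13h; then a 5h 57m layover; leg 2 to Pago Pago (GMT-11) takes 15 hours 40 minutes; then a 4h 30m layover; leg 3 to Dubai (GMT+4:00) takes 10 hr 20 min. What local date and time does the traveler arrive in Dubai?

Convert departure to UTC: 4:09 AM + 3:00 = 7:09 AM UTC on Jun 16.
Add 13 hours leg 1 → 8:09 PM UTC.
Add 5 hours 57 minutes layover in Westreach → 2:06 AM UTC (Jun 17).
Add 15 hours 40 minutes leg 2 → 5:46 PM UTC.
Add 4 hours 30 minutes layover in Pago Pago → 10:16 PM UTC.
Add 10 hours and 20 minutes leg 3 → 8:36 AM UTC (Jun 18).
Dubai is UTC+4:00, so local arrival = 8:36 AM + 4:00 = 12:36 PM on Jun 18.

12:36 PM on Jun 18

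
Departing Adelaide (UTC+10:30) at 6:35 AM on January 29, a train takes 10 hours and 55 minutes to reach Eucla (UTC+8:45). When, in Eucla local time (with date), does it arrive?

3:45 PM on January 29

Eucla is 1:45 behind Adelaide.
After 10 hours 55 minutes it is 5:30 PM in Adelaide.
Shift by the zone difference: 5:30 PM − 1:45 = 3:45 PM on Jan 29 in Eucla.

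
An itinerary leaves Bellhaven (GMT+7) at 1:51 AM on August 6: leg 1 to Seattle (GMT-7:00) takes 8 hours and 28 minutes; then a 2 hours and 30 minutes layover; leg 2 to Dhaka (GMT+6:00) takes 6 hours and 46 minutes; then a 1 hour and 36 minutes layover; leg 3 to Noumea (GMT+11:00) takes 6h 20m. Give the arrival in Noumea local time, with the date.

7:31 AM on August 7

Convert departure to UTC: 1:51 AM − 7:00 = 6:51 PM UTC on Aug 5.
Add 8 hours 28 minutes leg 1 → 3:19 AM UTC (Aug 6).
Add 2 hours and 30 minutes layover in Seattle → 5:49 AM UTC.
Add 6 hours and 46 minutes leg 2 → 12:35 PM UTC.
Add 1 hour and 36 minutes layover in Dhaka → 2:11 PM UTC.
Add 6 hours and 20 minutes leg 3 → 8:31 PM UTC.
Noumea is UTC+11:00, so local arrival = 8:31 PM + 11:00 = 7:31 AM on Aug 7.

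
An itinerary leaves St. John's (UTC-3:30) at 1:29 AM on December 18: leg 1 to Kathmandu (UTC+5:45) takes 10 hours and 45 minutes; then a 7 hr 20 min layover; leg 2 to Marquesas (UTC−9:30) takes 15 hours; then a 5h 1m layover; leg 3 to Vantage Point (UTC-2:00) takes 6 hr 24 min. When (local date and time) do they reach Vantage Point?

11:29 PM on December 19

Convert departure to UTC: 1:29 AM + 3:30 = 4:59 AM UTC on Dec 18.
Add 10 hours and 45 minutes leg 1 → 3:44 PM UTC.
Add 7 hours and 20 minutes layover in Kathmandu → 11:04 PM UTC.
Add 15 hours leg 2 → 2:04 PM UTC (Dec 19).
Add 5 hours 1 minute layover in Marquesas → 7:05 PM UTC.
Add 6 hours 24 minutes leg 3 → 1:29 AM UTC (Dec 20).
Vantage Point is UTC−2:00, so local arrival = 1:29 AM − 2:00 = 11:29 PM on Dec 19.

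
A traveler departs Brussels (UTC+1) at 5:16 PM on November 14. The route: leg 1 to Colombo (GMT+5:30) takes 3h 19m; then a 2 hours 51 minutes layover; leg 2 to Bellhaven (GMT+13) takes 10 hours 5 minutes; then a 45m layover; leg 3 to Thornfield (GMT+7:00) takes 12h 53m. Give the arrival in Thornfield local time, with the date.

Convert departure to UTC: 5:16 PM − 1:00 = 4:16 PM UTC on Nov 14.
Add 3 hours and 19 minutes leg 1 → 7:35 PM UTC.
Add 2 hours 51 minutes layover in Colombo → 10:26 PM UTC.
Add 10 hours and 5 minutes leg 2 → 8:31 AM UTC (Nov 15).
Add 45 minutes layover in Bellhaven → 9:16 AM UTC.
Add 12 hours and 53 minutes leg 3 → 10:09 PM UTC.
Thornfield is UTC+7:00, so local arrival = 10:09 PM + 7:00 = 5:09 AM on Nov 16.

5:09 AM on November 16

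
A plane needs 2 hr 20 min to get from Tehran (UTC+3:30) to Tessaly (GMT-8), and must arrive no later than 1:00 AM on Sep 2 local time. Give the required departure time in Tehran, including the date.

Target arrival in UTC: 1:00 AM + 8:00 = 9:00 AM on Sep 2.
Subtract 2 hours and 20 minutes → departure 6:40 AM UTC on Sep 2.
Tehran is UTC+3:30: 6:40 AM + 3:30 = 10:10 AM on Sep 2.

10:10 AM on Sep 2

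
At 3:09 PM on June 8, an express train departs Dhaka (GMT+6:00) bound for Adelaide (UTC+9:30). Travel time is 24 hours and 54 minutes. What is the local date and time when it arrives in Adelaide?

7:33 PM on June 9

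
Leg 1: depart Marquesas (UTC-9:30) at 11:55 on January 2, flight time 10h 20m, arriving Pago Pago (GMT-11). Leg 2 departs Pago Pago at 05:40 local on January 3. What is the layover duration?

8 hours 55 minutes

Convert departure to UTC: 11:55 + 9:30 = 21:25 UTC on Jan 2.
Add 10 hours and 20 minutes flight time → 07:45 UTC (Jan 3).
Pago Pago is UTC−11:00, so local arrival = 07:45 − 11:00 = 20:45 on Jan 2.
Layover = 05:40 − 20:45 (+1 day) = 8 hours 55 minutes.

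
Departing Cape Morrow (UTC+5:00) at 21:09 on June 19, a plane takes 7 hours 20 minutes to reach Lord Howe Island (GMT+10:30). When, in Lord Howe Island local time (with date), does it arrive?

09:59 on Jun 20

Convert departure to UTC: 21:09 − 5:00 = 16:09 UTC on Jun 19.
Add 7 hours and 20 minutes travel time → 23:29 UTC.
Lord Howe Island is UTC+10:30, so local arrival = 23:29 + 10:30 = 09:59 on Jun 20.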